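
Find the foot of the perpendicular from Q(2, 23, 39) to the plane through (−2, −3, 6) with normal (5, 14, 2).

The perpendicular from Q has direction n = (5, 14, 2): r = (2, 23, 39) + λ(5, 14, 2).
Substitute into the plane: n·(Q + λn) = -40 gives 410 + 225λ = -40, so λ = -2.
Foot = (2, 23, 39) + (-2)·(5, 14, 2) = (−8, −5, 35).

(-8, -5, 35)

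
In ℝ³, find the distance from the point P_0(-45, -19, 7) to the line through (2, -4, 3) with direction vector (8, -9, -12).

Direction vector d = (8, -9, -12).
AP = (-47, -15, 4), and AP × d = (216, -532, 543).
|AP × d|² = 624529 and |d|² = 289, so the distance is √(624529/289) = √2161.

√2161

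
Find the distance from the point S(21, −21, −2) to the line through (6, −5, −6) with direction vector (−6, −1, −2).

3√37

Direction vector d = (−6, −1, −2).
AP = (15, −16, 4); AP·d = -82, |AP|² = 497, |d|² = 41.
distance² = |AP|² − (AP·d)²/|d|² = 497 − 6724/41 = 333, so the distance is 3√37.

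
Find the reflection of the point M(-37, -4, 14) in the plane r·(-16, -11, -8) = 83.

With n = (-16, -11, -8), the signed offset is (n·M − 83)/|n|² = 441/441 = 1.
M' = M − 2t·n = (-37, -4, 14) − 2·(-16, -11, -8) = (-5, 18, 30).

(-5, 18, 30)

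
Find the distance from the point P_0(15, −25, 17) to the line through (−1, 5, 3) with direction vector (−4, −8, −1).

2√257

Direction vector d = (−4, −8, −1).
AP = (16, −30, 14); AP·d = 162, |AP|² = 1352, |d|² = 81.
distance² = |AP|² − (AP·d)²/|d|² = 1352 − 26244/81 = 1028, so the distance is 2√257.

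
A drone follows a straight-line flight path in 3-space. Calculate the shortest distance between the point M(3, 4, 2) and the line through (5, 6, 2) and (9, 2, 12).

2√2

A direction vector is d = (4, -4, 10).
AP = (-2, -2, 0), and AP × d = (-20, 20, 16).
|AP × d|² = 1056 and |d|² = 132, so the distance is √(1056/132) = √8 = 2√2.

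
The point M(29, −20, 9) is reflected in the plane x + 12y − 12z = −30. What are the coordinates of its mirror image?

(31, 4, -15)

n = (1, 12, −12), |n|² = 289, n·M − (-30) = -289, so t = -289/289 = -1.
Foot F = M − (-1)·n = (30, −8, −3); the reflection is 2F − M = (31, 4, −15).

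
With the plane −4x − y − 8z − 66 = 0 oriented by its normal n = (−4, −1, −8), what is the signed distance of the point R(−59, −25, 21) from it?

n·R − 66 = 27.
|n| = 9, so the signed distance is 27/9 = 3.

3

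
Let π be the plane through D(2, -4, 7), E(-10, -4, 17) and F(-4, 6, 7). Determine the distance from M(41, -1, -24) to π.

DE = (-12, 0, 10) and DF = (-6, 10, 0), so a normal is n = DE × DF = (-100, -60, -120).
Then n·(41, -1, -24) - (-800) = -360.
|n| = √(10000 + 3600 + 14400) = 20√70, so the distance is |-360|/(20√70) = 18/√70.

9√70/35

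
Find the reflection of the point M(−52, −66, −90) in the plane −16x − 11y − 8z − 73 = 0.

(108, 44, -10)

n = (−16, −11, −8), |n|² = 441, n·M − 73 = 2205, so t = 2205/441 = 5.
Foot F = M − 5·n = (28, −11, −50); the reflection is 2F − M = (108, 44, −10).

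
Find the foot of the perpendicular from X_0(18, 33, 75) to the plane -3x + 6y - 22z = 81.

(9, 51, 9)

n = (-3, 6, -22), |n|² = 529, and n·X_0 − 81 = -1587.
t = -1587/529 = -3, so the foot is X_0 − t·n = (18, 33, 75) − (-3)·(-3, 6, -22) = (9, 51, 9).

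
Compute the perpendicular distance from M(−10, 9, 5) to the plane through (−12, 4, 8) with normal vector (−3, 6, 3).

5√6/6

The plane has equation n·(r − (−12, 4, 8)) = 0, i.e. n·r = 84.
Then n·(−10, 9, 5) − 84 = 15.
|n| = √(9 + 36 + 9) = 3√6, so the distance is |15|/(3√6) = 5√6/6.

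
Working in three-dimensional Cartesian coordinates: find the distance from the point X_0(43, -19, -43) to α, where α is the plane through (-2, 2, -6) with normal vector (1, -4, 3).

18/√26

The plane has equation n·(r − (-2, 2, -6)) = 0, i.e. n·r = -28.
Then n·(43, -19, -43) - (-28) = 18.
|n| = √(1 + 16 + 9) = √26, so the distance is |18|/√26 = 9√26/13.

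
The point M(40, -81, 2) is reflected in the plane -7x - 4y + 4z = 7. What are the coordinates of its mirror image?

(430/9, -689/9, -22/9)

n = (-7, -4, 4), |n|² = 81, n·M − 7 = 45, so t = 45/81 = 5/9.
Foot F = M − (5/9)·n = (395/9, -709/9, -2/9); the reflection is 2F − M = (430/9, -689/9, -22/9).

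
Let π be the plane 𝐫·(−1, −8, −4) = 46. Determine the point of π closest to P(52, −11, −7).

n = (−1, −8, −4), |n|² = 81, and n·P − 46 = 18.
t = 18/81 = 2/9, so the foot is P − t·n = (52, −11, −7) − (2/9)·(−1, −8, −4) = (470/9, −83/9, −55/9).

(470/9, -83/9, -55/9)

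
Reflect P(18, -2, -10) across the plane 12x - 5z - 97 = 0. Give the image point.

(-6, -2, 0)

n = (12, 0, -5), |n|² = 169, n·P − 97 = 169, so t = 169/169 = 1.
Foot F = P − 1·n = (6, -2, -5); the reflection is 2F − P = (-6, -2, 0).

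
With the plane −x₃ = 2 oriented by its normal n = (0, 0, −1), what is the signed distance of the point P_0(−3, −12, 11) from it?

-13

n·P_0 − 2 = -13.
|n| = 1, so the signed distance is -13/1 = -13.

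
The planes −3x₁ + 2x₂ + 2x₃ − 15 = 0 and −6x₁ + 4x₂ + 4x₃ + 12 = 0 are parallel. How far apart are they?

Divide the second equation by 2 to match normals: −3x₁ + 2x₂ + 2x₃ = -6.
Both planes have normal n = (−3, 2, 2), |n| = √17. Any point on the first plane is at distance |(-6) − 15|/|n| = 21/√17 from the second.

21/√17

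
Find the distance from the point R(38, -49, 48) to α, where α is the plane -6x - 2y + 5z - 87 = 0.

n = (-6, -2, 5); n·P − 87 = 23; |n| = √65; distance = 23/√65.

23/√65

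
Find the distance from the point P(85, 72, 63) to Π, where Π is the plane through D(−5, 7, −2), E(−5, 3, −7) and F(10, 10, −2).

DE = (0, −4, −5) and DF = (15, 3, 0), so a normal is n = DE × DF = (15, −75, 60).
Then n·(85, 72, 63) − (−720) = 375.
|n| = √(225 + 5625 + 3600) = 15√42, so the distance is |375|/(15√42) = 25√42/42.

25√42/42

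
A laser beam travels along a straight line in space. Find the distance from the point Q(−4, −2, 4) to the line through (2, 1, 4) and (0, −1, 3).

3

A direction vector is d = (−2, −2, −1).
AP = (−6, −3, 0), and AP × d = (3, −6, 6).
|AP × d|² = 81 and |d|² = 9, so the distance is √(81/9) = √9 = 3.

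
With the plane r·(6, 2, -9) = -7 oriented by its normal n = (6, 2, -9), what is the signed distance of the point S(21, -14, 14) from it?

-21/11

n·S − (-7) = -21.
|n| = 11, so the signed distance is -21/11.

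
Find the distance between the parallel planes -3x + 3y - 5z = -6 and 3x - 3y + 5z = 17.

Divide the second equation by -1 to match normals: -3x + 3y - 5z = -17.
Both planes have normal n = (-3, 3, -5), |n| = √43. Any point on the first plane is at distance |(-17) − (-6)|/|n| = 11/√43 from the second.

11√43/43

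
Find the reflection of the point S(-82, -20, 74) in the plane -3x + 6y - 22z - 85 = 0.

(-100, 16, -58)

With n = (-3, 6, -22), the signed offset is (n·S − 85)/|n|² = -1587/529 = -3.
S' = S − 2t·n = (-82, -20, 74) − (-6)·(-3, 6, -22) = (-100, 16, -58).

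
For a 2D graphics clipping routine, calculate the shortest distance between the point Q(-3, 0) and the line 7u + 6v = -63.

42/√85

d = |7·(-3) + 6·0 − (-63)| / √(49 + 36) = |42|/√85 = 42/√85.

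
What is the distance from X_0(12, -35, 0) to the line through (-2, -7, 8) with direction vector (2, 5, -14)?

6√29

Direction vector d = (2, 5, -14).
AP = (14, -28, -8); AP·d = 0, |AP|² = 1044, |d|² = 225.
distance² = |AP|² − (AP·d)²/|d|² = 1044 − 0/225 = 1044, so the distance is 6√29.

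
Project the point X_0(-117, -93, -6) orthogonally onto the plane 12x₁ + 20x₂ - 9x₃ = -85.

n = (12, 20, -9), |n|² = 625, and n·X_0 − (-85) = -3125.
t = -3125/625 = -5, so the foot is X_0 − t·n = (-117, -93, -6) − (-5)·(12, 20, -9) = (-57, 7, -51).

(-57, 7, -51)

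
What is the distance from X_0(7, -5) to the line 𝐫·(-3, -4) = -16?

The normal to the line is n = (-3, -4) with |n| = 5.
|n·X_0 − (-16)| = |-1 − (-16)| = 15, so the distance is 15/5 = 3.

3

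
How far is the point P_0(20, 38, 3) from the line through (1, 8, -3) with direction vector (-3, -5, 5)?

Direction vector d = (-3, -5, 5).
AP = (19, 30, 6), and AP × d = (180, -113, -5).
|AP × d|² = 45194 and |d|² = 59, so the distance is √(45194/59) = √766.

√766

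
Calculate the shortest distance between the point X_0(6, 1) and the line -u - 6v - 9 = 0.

21/√37

d = |(-1)·6 + (-6)·1 − 9| / √(1 + 36) = |-21|/√37 = 21/√37.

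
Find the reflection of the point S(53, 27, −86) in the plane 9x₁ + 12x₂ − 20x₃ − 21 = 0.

With n = (9, 12, −20), the signed offset is (n·S − 21)/|n|² = 2500/625 = 4.
S' = S − 2t·n = (53, 27, −86) − 8·(9, 12, −20) = (−19, −69, 74).

(-19, -69, 74)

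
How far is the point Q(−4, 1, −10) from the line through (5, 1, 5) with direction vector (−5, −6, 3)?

Direction vector d = (−5, −6, 3).
AP = (−9, 0, −15); AP·d = 0, |AP|² = 306, |d|² = 70.
distance² = |AP|² − (AP·d)²/|d|² = 306 − 0/70 = 306, so the distance is 3√34.

3√34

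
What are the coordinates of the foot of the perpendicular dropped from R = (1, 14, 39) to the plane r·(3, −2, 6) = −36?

(-14, 24, 9)

n = (3, −2, 6), |n|² = 49, and n·R − (-36) = 245.
t = 245/49 = 5, so the foot is R − t·n = (1, 14, 39) − 5·(3, −2, 6) = (−14, 24, 9).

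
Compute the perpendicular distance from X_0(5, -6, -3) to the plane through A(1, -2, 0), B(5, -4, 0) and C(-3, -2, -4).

AB = (4, -2, 0) and AC = (-4, 0, -4), so a normal is n = AB × AC = (8, 16, -8).
Then n·(5, -6, -3) - (-24) = -8.
|n| = √(64 + 256 + 64) = 8√6, so the distance is |-8|/(8√6) = √6/6.

√6/6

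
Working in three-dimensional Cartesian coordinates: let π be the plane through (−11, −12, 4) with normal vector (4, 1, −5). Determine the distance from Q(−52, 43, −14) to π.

The plane has equation n·(r − (−11, −12, 4)) = 0, i.e. n·r = -76.
Then n·(−52, 43, −14) − (−76) = −19.
|n| = √(16 + 1 + 25) = √42, so the distance is |-19|/√42 = 19√42/42.

19/√42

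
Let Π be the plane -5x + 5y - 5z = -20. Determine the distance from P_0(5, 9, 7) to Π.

n = (-5, 5, -5); n·P − (-20) = 5; |n| = 5√3; distance = 5/(5√3) = 1/√3.

1/√3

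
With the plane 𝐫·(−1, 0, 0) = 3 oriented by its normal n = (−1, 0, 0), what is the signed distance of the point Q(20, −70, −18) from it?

-23

n·Q − 3 = -23.
|n| = 1, so the signed distance is -23/1 = -23.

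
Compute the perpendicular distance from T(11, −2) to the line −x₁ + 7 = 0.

d = |(-1)·11 + 0·(-2) − (-7)| / √(1 + 0) = |-4|/1 = 4.

4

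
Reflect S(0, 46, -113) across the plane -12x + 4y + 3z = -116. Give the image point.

With n = (-12, 4, 3), the signed offset is (n·S − (-116))/|n|² = -39/169 = -3/13.
S' = S − 2t·n = (0, 46, -113) − (-6/13)·(-12, 4, 3) = (-72/13, 622/13, -1451/13).

(-72/13, 622/13, -1451/13)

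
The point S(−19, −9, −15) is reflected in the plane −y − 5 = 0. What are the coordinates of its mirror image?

(-19, -1, -15)

With n = (0, −1, 0), the signed offset is (n·S − 5)/|n|² = 4/1 = 4.
S' = S − 2t·n = (−19, −9, −15) − 8·(0, −1, 0) = (−19, −1, −15).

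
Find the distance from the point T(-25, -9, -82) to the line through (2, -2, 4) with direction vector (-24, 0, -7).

Direction vector d = (-24, 0, -7).
AP = (-27, -7, -86), and AP × d = (49, 1875, -168).
|AP × d|² = 3546250 and |d|² = 625, so the distance is √(3546250/625) = √5674.

√5674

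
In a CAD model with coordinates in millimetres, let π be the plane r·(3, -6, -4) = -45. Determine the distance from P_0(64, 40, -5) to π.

17√61/61

n = (3, -6, -4); n·P − (-45) = 17; |n| = √61; distance = 17/√61.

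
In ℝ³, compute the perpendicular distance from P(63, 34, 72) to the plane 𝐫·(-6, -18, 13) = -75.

21/23

d = |(-6)·63 + (-18)·34 + 13·72 − (-75)| / √(36 + 324 + 169) = |21| / 23 = 21/23.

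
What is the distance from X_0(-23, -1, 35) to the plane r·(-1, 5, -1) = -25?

8/(3√3)

n = (-1, 5, -1); n·P − (-25) = 8; |n| = 3√3; distance = 8/(3√3) = 8√3/9.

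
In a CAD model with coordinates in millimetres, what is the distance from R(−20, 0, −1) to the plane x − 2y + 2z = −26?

n = (1, −2, 2); n·P − (-26) = 4; |n| = 3; distance = 4/3.

4/3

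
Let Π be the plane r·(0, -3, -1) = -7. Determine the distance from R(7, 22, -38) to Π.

21√10/10

n = (0, -3, -1); n·P − (-7) = -21; |n| = √10; distance = 21/√10.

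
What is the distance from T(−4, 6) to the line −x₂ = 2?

d = |0·(-4) + (-1)·6 − 2| / √(0 + 1) = |-8|/1 = 8.

8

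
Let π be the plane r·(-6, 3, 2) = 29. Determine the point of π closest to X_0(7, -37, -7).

n = (-6, 3, 2), |n|² = 49, and n·X_0 − 29 = -196.
t = -196/49 = -4, so the foot is X_0 − t·n = (7, -37, -7) − (-4)·(-6, 3, 2) = (-17, -25, 1).

(-17, -25, 1)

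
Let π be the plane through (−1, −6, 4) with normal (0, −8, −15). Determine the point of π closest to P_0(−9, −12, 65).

The perpendicular from P_0 has direction n = (0, −8, −15): r = (−9, −12, 65) + μ(0, −8, −15).
Substitute into the plane: n·(P_0 + μn) = -12 gives -879 + 289μ = -12, so μ = 3.
Foot = (−9, −12, 65) + 3·(0, −8, −15) = (−9, −36, 20).

(-9, -36, 20)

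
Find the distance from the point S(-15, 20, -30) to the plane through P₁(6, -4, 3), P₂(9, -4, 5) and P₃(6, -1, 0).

15√22/22

P₁P₂ = (3, 0, 2) and P₁P₃ = (0, 3, -3), so a normal is n = P₁P₂ × P₁P₃ = (-6, 9, 9).
d = |(-6)·(-15) + 9·20 + 9·(-30) − (-45)| / √(36 + 81 + 81) = |45| / (3√22) = 15/√22.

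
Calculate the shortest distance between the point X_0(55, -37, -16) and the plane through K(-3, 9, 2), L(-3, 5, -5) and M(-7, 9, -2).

2

KL = (0, -4, -7) and KM = (-4, 0, -4), so a normal is n = KL × KM = (16, 28, -16).
n = (16, 28, -16); n·P − 172 = -72; |n| = 36; distance = 72/36 = 2.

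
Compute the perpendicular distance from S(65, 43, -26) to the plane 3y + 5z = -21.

Normal vector n = (0, 3, 5), and n·(65, 43, -26) - (-21) = 20.
|n| = √(0 + 9 + 25) = √34, so the distance is |20|/√34 = 20/√34.

10√34/17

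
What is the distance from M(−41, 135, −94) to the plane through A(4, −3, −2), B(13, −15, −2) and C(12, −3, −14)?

2

AB = (9, −12, 0) and AC = (8, 0, −12), so a normal is n = AB × AC = (144, 108, 96).
d = |144·(-41) + 108·135 + 96·(-94) − 60| / √(20736 + 11664 + 9216) = |-408| / 204 = 2.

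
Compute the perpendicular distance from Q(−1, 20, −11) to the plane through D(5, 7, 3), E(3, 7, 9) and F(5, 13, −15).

DE = (−2, 0, 6) and DF = (0, 6, −18), so a normal is n = DE × DF = (−36, −36, −12).
d = |(-36)·(-1) + (-36)·20 + (-12)·(-11) − (-468)| / √(1296 + 1296 + 144) = |-84| / (12√19) = 7√19/19.

7/√19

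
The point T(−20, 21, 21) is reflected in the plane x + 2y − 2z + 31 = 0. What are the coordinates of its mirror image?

(-202/9, 145/9, 233/9)

With n = (1, 2, −2), the signed offset is (n·T − (-31))/|n|² = 11/9.
T' = T − 2t·n = (−20, 21, 21) − (22/9)·(1, 2, −2) = (−202/9, 145/9, 233/9).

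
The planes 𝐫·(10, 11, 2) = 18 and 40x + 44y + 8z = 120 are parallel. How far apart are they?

4/5

Divide the second equation by 4 to match normals: 10x + 11y + 2z = 30.
With common normal n = (10, 11, 2) (|n| = 15), the distance is |18 − 30|/|n| = 12/15 = 4/5.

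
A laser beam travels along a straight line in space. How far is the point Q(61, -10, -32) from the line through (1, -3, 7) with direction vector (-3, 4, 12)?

Direction vector d = (-3, 4, 12).
AP = (60, -7, -39), and AP × d = (72, -603, 219).
|AP × d|² = 416754 and |d|² = 169, so the distance is √(416754/169) = √2466 = 3√274.

3√274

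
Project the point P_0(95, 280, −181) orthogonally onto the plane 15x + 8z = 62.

(1690/17, 280, -3037/17)

The perpendicular from P_0 has direction n = (15, 0, 8): r = (95, 280, −181) + λ(15, 0, 8).
Substitute into the plane: n·(P_0 + λn) = 62 gives -23 + 289λ = 62, so λ = 5/17.
Foot = (95, 280, −181) + (5/17)·(15, 0, 8) = (1690/17, 280, −3037/17).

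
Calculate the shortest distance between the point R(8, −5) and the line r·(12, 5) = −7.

6

The normal to the line is n = (12, 5) with |n| = 13.
|n·R − (-7)| = |71 − (-7)| = 78, so the distance is 78/13 = 6.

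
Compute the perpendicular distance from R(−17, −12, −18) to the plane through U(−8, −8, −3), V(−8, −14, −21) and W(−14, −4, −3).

15/√14

UV = (0, −6, −18) and UW = (−6, 4, 0), so a normal is n = UV × UW = (72, 108, −36).
n = (72, 108, −36); n·P − (-1332) = -540; |n| = 36√14; distance = 540/(36√14) = 15/√14.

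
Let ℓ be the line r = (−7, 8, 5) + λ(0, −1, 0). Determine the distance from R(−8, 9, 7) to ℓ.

√5

Direction vector d = (0, −1, 0).
AP = (−1, 1, 2), and AP × d = (2, 0, 1).
|AP × d|² = 5 and |d|² = 1, so the distance is √5.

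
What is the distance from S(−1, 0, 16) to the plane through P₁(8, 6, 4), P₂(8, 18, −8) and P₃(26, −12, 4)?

√3

P₁P₂ = (0, 12, −12) and P₁P₃ = (18, −18, 0), so a normal is n = P₁P₂ × P₁P₃ = (−216, −216, −216).
d = |(-216)·(-1) + (-216)·0 + (-216)·16 − (-3888)| / √(46656 + 46656 + 46656) = |648| / (216√3) = √3.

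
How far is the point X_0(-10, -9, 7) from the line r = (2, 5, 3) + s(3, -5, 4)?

Direction vector d = (3, -5, 4).
AP = (-12, -14, 4); AP·d = 50, |AP|² = 356, |d|² = 50.
distance² = |AP|² − (AP·d)²/|d|² = 356 − 2500/50 = 306, so the distance is 3√34.

3√34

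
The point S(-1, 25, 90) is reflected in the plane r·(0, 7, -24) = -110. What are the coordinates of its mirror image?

(-1, 67, -54)

With n = (0, 7, -24), the signed offset is (n·S − (-110))/|n|² = -1875/625 = -3.
S' = S − 2t·n = (-1, 25, 90) − (-6)·(0, 7, -24) = (-1, 67, -54).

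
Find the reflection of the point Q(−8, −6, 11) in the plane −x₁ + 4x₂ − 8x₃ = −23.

With n = (−1, 4, −8), the signed offset is (n·Q − (-23))/|n|² = -81/81 = -1.
Q' = Q − 2t·n = (−8, −6, 11) − (-2)·(−1, 4, −8) = (−10, 2, −5).

(-10, 2, -5)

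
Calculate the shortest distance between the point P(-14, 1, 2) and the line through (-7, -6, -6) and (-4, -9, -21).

3√6

A direction vector is d = (3, -3, -15).
AP = (-7, 7, 8), and AP × d = (-81, -81, 0).
|AP × d|² = 13122 and |d|² = 243, so the distance is √(13122/243) = √54 = 3√6.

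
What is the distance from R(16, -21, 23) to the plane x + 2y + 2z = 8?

4

Normal vector n = (1, 2, 2), and n·(16, -21, 23) - 8 = 12.
|n| = √(1 + 4 + 4) = 3, so the distance is |12|/3 = 4.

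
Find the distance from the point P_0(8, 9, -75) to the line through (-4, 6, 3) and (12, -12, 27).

A direction vector is d = (16, -18, 24).
AP = (12, 3, -78), and AP × d = (-1332, -1536, -264).
|AP × d|² = 4203216 and |d|² = 1156, so the distance is √(4203216/1156) = √3636 = 6√101.

6√101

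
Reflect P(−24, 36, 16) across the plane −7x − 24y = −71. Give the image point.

With n = (−7, −24, 0), the signed offset is (n·P − (-71))/|n|² = -625/625 = -1.
P' = P − 2t·n = (−24, 36, 16) − (-2)·(−7, −24, 0) = (−38, −12, 16).

(-38, -12, 16)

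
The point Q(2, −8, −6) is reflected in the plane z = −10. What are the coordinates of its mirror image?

With n = (0, 0, 1), the signed offset is (n·Q − (-10))/|n|² = 4/1 = 4.
Q' = Q − 2t·n = (2, −8, −6) − 8·(0, 0, 1) = (2, −8, −14).

(2, -8, -14)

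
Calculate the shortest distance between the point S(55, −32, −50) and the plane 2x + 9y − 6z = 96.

26/11

Normal vector n = (2, 9, −6), and n·(55, −32, −50) − 96 = 26.
|n| = √(4 + 81 + 36) = 11, so the distance is |26|/11 = 26/11.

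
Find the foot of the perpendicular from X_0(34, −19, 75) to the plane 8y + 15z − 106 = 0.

(34, -43, 30)

The perpendicular from X_0 has direction n = (0, 8, 15): r = (34, −19, 75) + μ(0, 8, 15).
Substitute into the plane: n·(X_0 + μn) = 106 gives 973 + 289μ = 106, so μ = -3.
Foot = (34, −19, 75) + (-3)·(0, 8, 15) = (34, −43, 30).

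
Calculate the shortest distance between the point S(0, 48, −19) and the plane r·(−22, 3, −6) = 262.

Normal vector n = (−22, 3, −6), and n·(0, 48, −19) − 262 = −4.
|n| = √(484 + 9 + 36) = 23, so the distance is |-4|/23 = 4/23.

4/23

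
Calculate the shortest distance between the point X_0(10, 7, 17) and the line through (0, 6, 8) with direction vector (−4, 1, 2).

Direction vector d = (−4, 1, 2).
AP = (10, 1, 9); AP·d = -21, |AP|² = 182, |d|² = 21.
distance² = |AP|² − (AP·d)²/|d|² = 182 − 441/21 = 161, so the distance is √161.

√161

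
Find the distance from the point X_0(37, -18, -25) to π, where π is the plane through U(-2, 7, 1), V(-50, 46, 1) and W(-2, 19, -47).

1/7

UV = (-48, 39, 0) and UW = (0, 12, -48), so a normal is n = UV × UW = (-1872, -2304, -576).
Then n·(37, -18, -25) - (-12960) = -432.
|n| = √(3504384 + 5308416 + 331776) = 3024, so the distance is |-432|/3024 = 1/7.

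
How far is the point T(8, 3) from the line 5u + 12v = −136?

d = |5·8 + 12·3 − (-136)| / √(25 + 144) = |212|/13 = 212/13.

212/13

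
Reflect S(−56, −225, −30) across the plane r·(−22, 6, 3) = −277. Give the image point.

n = (−22, 6, 3), |n|² = 529, n·S − (-277) = 69, so t = 69/529 = 3/23.
Foot F = S − (3/23)·n = (−1222/23, −5193/23, −699/23); the reflection is 2F − S = (−1156/23, −5211/23, −708/23).

(-1156/23, -5211/23, -708/23)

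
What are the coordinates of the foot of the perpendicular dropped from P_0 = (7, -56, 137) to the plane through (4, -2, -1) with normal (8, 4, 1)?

The perpendicular from P_0 has direction n = (8, 4, 1): r = (7, -56, 137) + λ(8, 4, 1).
Substitute into the plane: n·(P_0 + λn) = 23 gives -31 + 81λ = 23, so λ = 2/3.
Foot = (7, -56, 137) + (2/3)·(8, 4, 1) = (37/3, -160/3, 413/3).

(37/3, -160/3, 413/3)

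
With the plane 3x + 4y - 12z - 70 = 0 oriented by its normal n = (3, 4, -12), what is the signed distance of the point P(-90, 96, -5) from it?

n·P − 70 = 104.
|n| = 13, so the signed distance is 104/13 = 8.

8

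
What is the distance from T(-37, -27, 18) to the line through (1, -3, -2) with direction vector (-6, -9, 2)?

Direction vector d = (-6, -9, 2).
AP = (-38, -24, 20), and AP × d = (132, -44, 198).
|AP × d|² = 58564 and |d|² = 121, so the distance is √(58564/121) = √484 = 22.

22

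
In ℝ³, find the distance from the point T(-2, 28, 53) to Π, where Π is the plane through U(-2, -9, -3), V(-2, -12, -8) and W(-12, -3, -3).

UV = (0, -3, -5) and UW = (-10, 6, 0), so a normal is n = UV × UW = (30, 50, -30).
d = |30·(-2) + 50·28 + (-30)·53 − (-420)| / √(900 + 2500 + 900) = |170| / (10√43) = 17√43/43.

17√43/43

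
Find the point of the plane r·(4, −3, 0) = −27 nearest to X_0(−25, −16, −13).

The perpendicular from X_0 has direction n = (4, −3, 0): r = (−25, −16, −13) + t(4, −3, 0).
Substitute into the plane: n·(X_0 + tn) = -27 gives -52 + 25t = -27, so t = 1.
Foot = (−25, −16, −13) + 1·(4, −3, 0) = (−21, −19, −13).

(-21, -19, -13)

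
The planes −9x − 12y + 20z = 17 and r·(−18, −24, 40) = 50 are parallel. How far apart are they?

Divide the second equation by 2 to match normals: −9x − 12y + 20z = 25.
Both planes have normal n = (−9, −12, 20), |n| = 25. Any point on the first plane is at distance |25 − 17|/|n| = 8/25 from the second.

8/25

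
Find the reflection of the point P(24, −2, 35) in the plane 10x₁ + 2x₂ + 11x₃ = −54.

n = (10, 2, 11), |n|² = 225, n·P − (-54) = 675, so t = 675/225 = 3.
Foot F = P − 3·n = (−6, −8, 2); the reflection is 2F − P = (−36, −14, −31).

(-36, -14, -31)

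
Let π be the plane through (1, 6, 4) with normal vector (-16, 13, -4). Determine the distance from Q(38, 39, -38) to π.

5/21

The plane has equation n·(r − (1, 6, 4)) = 0, i.e. n·r = 46.
Then n·(38, 39, -38) - 46 = 5.
|n| = √(256 + 169 + 16) = 21, so the distance is |5|/21 = 5/21.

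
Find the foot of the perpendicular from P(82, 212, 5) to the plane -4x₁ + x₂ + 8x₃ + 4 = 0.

The perpendicular from P has direction n = (-4, 1, 8): r = (82, 212, 5) + t(-4, 1, 8).
Substitute into the plane: n·(P + tn) = -4 gives -76 + 81t = -4, so t = 8/9.
Foot = (82, 212, 5) + (8/9)·(-4, 1, 8) = (706/9, 1916/9, 109/9).

(706/9, 1916/9, 109/9)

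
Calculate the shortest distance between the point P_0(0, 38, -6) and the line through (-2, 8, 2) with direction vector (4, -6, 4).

2√89

Direction vector d = (4, -6, 4).
AP = (2, 30, -8); AP·d = -204, |AP|² = 968, |d|² = 68.
distance² = |AP|² − (AP·d)²/|d|² = 968 − 41616/68 = 356, so the distance is 2√89.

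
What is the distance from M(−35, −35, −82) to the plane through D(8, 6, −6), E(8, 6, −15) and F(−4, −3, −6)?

DE = (0, 0, −9) and DF = (−12, −9, 0), so a normal is n = DE × DF = (−81, 108, 0).
n = (−81, 108, 0); n·P − 0 = -945; |n| = 135; distance = 945/135 = 7.

7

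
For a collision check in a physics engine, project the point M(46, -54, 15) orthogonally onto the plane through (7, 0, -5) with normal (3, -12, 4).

(31, 6, -5)

The perpendicular from M has direction n = (3, -12, 4): r = (46, -54, 15) + μ(3, -12, 4).
Substitute into the plane: n·(M + μn) = 1 gives 846 + 169μ = 1, so μ = -5.
Foot = (46, -54, 15) + (-5)·(3, -12, 4) = (31, 6, -5).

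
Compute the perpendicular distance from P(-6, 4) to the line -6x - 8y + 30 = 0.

17/5

The normal to the line is n = (-6, -8) with |n| = 10.
|n·P − (-30)| = |4 − (-30)| = 34, so the distance is 34/10 = 17/5.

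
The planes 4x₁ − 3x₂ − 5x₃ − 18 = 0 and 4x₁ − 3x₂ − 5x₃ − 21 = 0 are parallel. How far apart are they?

With common normal n = (4, −3, −5) (|n| = 5√2), the distance is |18 − 21|/|n| = 3/(5√2) = 3√2/10.

3√2/10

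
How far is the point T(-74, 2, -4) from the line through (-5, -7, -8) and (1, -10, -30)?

A direction vector is d = (6, -3, -22).
AP = (-69, 9, 4); AP·d = -529, |AP|² = 4858, |d|² = 529.
distance² = |AP|² − (AP·d)²/|d|² = 4858 − 279841/529 = 4329, so the distance is 3√481.

3√481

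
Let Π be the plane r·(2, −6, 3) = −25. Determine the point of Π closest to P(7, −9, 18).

(1, 9, 9)

The perpendicular from P has direction n = (2, −6, 3): r = (7, −9, 18) + μ(2, −6, 3).
Substitute into the plane: n·(P + μn) = -25 gives 122 + 49μ = -25, so μ = -3.
Foot = (7, −9, 18) + (-3)·(2, −6, 3) = (1, 9, 9).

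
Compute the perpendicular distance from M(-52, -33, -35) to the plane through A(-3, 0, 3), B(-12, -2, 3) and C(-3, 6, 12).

29/11

AB = (-9, -2, 0) and AC = (0, 6, 9), so a normal is n = AB × AC = (-18, 81, -54).
Then n·(-52, -33, -35) - (-108) = 261.
|n| = √(324 + 6561 + 2916) = 99, so the distance is |261|/99 = 29/11.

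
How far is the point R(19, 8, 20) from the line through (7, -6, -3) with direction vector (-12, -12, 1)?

2√145

Direction vector d = (-12, -12, 1).
AP = (12, 14, 23); AP·d = -289, |AP|² = 869, |d|² = 289.
distance² = |AP|² − (AP·d)²/|d|² = 869 − 83521/289 = 580, so the distance is 2√145.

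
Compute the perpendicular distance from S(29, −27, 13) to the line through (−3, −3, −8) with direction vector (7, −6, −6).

Direction vector d = (7, −6, −6).
AP = (32, −24, 21), and AP × d = (270, 339, −24).
|AP × d|² = 188397 and |d|² = 121, so the distance is √(188397/121) = √1557 = 3√173.

3√173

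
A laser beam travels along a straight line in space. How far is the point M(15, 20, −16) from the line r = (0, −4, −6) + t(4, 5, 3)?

Direction vector d = (4, 5, 3).
AP = (15, 24, −10); AP·d = 150, |AP|² = 901, |d|² = 50.
distance² = |AP|² − (AP·d)²/|d|² = 901 − 22500/50 = 451, so the distance is √451.

√451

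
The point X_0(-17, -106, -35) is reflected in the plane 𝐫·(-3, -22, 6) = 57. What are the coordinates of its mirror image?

(7, 70, -83)

n = (-3, -22, 6), |n|² = 529, n·X_0 − 57 = 2116, so t = 2116/529 = 4.
Foot F = X_0 − 4·n = (-5, -18, -59); the reflection is 2F − X_0 = (7, 70, -83).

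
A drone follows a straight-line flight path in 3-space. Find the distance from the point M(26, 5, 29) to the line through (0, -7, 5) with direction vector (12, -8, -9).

Direction vector d = (12, -8, -9).
AP = (26, 12, 24); AP·d = 0, |AP|² = 1396, |d|² = 289.
distance² = |AP|² − (AP·d)²/|d|² = 1396 − 0/289 = 1396, so the distance is 2√349.

2√349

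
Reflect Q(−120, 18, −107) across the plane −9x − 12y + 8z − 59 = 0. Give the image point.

(-2094/17, 234/17, -1771/17)

n = (−9, −12, 8), |n|² = 289, n·Q − 59 = -51, so t = -51/289 = -3/17.
Foot F = Q − (-3/17)·n = (−2067/17, 270/17, −1795/17); the reflection is 2F − Q = (−2094/17, 234/17, −1771/17).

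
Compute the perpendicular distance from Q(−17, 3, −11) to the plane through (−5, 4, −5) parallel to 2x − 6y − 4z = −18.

3/√14

Parallel planes share the normal n = (2, −6, −4); since (−5, 4, −5) lies on the plane, its equation is 2x − 6y − 4z = -14.
Then n·(−17, 3, −11) − (−14) = 6.
|n| = √(4 + 36 + 16) = 2√14, so the distance is |6|/(2√14) = 3√14/14.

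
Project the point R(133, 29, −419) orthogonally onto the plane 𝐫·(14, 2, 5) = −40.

n = (14, 2, 5), |n|² = 225, and n·R − (-40) = -135.
t = -135/225 = -3/5, so the foot is R − t·n = (133, 29, −419) − (-3/5)·(14, 2, 5) = (707/5, 151/5, −416).

(707/5, 151/5, -416)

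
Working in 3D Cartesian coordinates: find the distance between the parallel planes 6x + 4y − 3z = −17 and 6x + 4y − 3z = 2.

With common normal n = (6, 4, −3) (|n| = √61), the distance is |(-17) − 2|/|n| = 19/√61 = 19√61/61.

19/√61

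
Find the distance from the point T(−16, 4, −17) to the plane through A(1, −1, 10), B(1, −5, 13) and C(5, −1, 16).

AB = (0, −4, 3) and AC = (4, 0, 6), so a normal is n = AB × AC = (−24, 12, 16).
Then n·(−16, 4, −17) − 124 = 36.
|n| = √(576 + 144 + 256) = 4√61, so the distance is |36|/(4√61) = 9/√61.

9√61/61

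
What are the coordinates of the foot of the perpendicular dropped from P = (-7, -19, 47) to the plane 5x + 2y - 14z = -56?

(8, -13, 5)

n = (5, 2, -14), |n|² = 225, and n·P − (-56) = -675.
t = -675/225 = -3, so the foot is P − t·n = (-7, -19, 47) − (-3)·(5, 2, -14) = (8, -13, 5).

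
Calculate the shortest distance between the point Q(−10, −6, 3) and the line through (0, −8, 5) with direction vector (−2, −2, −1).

6√2

Direction vector d = (−2, −2, −1).
AP = (−10, 2, −2), and AP × d = (−6, −6, 24).
|AP × d|² = 648 and |d|² = 9, so the distance is √(648/9) = √72 = 6√2.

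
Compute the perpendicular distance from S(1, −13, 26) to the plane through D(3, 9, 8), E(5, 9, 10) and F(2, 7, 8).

6

DE = (2, 0, 2) and DF = (−1, −2, 0), so a normal is n = DE × DF = (4, −2, −4).
Then n·(1, −13, 26) − (−38) = −36.
|n| = √(16 + 4 + 16) = 6, so the distance is |-36|/6 = 6.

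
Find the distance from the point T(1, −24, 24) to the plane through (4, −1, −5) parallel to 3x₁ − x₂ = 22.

Parallel planes share the normal n = (3, −1, 0); since (4, −1, −5) lies on the plane, its equation is 3x₁ − x₂ = 13.
Then n·(1, −24, 24) − 13 = 14.
|n| = √(9 + 1 + 0) = √10, so the distance is |14|/√10 = 14/√10.

14/√10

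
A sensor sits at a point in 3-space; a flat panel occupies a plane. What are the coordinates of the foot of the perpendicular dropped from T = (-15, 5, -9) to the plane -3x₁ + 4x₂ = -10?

(-6, -7, -9)

The perpendicular from T has direction n = (-3, 4, 0): r = (-15, 5, -9) + μ(-3, 4, 0).
Substitute into the plane: n·(T + μn) = -10 gives 65 + 25μ = -10, so μ = -3.
Foot = (-15, 5, -9) + (-3)·(-3, 4, 0) = (-6, -7, -9).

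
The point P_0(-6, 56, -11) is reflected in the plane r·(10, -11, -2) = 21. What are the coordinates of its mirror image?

(54, -10, -23)

With n = (10, -11, -2), the signed offset is (n·P_0 − 21)/|n|² = -675/225 = -3.
P_0' = P_0 − 2t·n = (-6, 56, -11) − (-6)·(10, -11, -2) = (54, -10, -23).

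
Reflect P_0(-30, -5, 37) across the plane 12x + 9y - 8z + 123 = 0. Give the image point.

(18, 31, 5)

With n = (12, 9, -8), the signed offset is (n·P_0 − (-123))/|n|² = -578/289 = -2.
P_0' = P_0 − 2t·n = (-30, -5, 37) − (-4)·(12, 9, -8) = (18, 31, 5).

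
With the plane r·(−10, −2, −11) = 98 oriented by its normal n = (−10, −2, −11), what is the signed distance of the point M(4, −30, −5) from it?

-23/15

n·M − 98 = -23.
|n| = 15, so the signed distance is -23/15.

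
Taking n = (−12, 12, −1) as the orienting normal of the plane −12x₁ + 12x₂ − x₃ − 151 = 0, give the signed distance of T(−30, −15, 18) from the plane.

11/17

n·T − 151 = 11.
|n| = 17, so the signed distance is 11/17.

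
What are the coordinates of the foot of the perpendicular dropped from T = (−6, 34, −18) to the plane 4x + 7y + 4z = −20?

n = (4, 7, 4), |n|² = 81, and n·T − (-20) = 162.
t = 162/81 = 2, so the foot is T − t·n = (−6, 34, −18) − 2·(4, 7, 4) = (−14, 20, −26).

(-14, 20, -26)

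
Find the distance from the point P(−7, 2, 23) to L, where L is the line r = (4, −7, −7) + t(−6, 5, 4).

√409

Direction vector d = (−6, 5, 4).
AP = (−11, 9, 30), and AP × d = (−114, −136, −1).
|AP × d|² = 31493 and |d|² = 77, so the distance is √(31493/77) = √409.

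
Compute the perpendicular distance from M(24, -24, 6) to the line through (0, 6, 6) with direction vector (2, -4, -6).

Direction vector d = (2, -4, -6).
AP = (24, -30, 0); AP·d = 168, |AP|² = 1476, |d|² = 56.
distance² = |AP|² − (AP·d)²/|d|² = 1476 − 28224/56 = 972, so the distance is 18√3.

18√3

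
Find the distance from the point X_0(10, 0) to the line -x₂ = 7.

7

The normal to the line is n = (0, -1) with |n| = 1.
|n·X_0 − 7| = |0 − 7| = 7, so the distance is 7/1 = 7.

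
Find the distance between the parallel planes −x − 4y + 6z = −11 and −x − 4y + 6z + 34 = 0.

Both planes have normal n = (−1, −4, 6), |n| = √53. Any point on the first plane is at distance |(-34) − (-11)|/|n| = 23/√53 = 23√53/53 from the second.

23√53/53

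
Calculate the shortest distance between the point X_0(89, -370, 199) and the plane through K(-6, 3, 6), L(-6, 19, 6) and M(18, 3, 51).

KL = (0, 16, 0) and KM = (24, 0, 45), so a normal is n = KL × KM = (720, 0, -384).
Then n·(89, -370, 199) - (-6624) = -5712.
|n| = √(518400 + 0 + 147456) = 816, so the distance is |-5712|/816 = 7.

7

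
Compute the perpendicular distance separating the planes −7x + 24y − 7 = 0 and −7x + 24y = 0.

7/25

With common normal n = (−7, 24, 0) (|n| = 25), the distance is |7 − 0|/|n| = 7/25.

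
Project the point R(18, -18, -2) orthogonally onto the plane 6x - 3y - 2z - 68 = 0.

n = (6, -3, -2), |n|² = 49, and n·R − 68 = 98.
t = 98/49 = 2, so the foot is R − t·n = (18, -18, -2) − 2·(6, -3, -2) = (6, -12, 2).

(6, -12, 2)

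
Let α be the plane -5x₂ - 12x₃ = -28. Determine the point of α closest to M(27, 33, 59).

(27, 8, -1)

The perpendicular from M has direction n = (0, -5, -12): r = (27, 33, 59) + μ(0, -5, -12).
Substitute into the plane: n·(M + μn) = -28 gives -873 + 169μ = -28, so μ = 5.
Foot = (27, 33, 59) + 5·(0, -5, -12) = (27, 8, -1).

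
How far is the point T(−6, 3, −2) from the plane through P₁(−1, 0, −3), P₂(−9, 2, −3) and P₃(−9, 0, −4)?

1/9

P₁P₂ = (−8, 2, 0) and P₁P₃ = (−8, 0, −1), so a normal is n = P₁P₂ × P₁P₃ = (−2, −8, 16).
Then n·(−6, 3, −2) − (−46) = 2.
|n| = √(4 + 64 + 256) = 18, so the distance is |2|/18 = 1/9.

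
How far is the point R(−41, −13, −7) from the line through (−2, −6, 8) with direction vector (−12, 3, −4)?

√274

Direction vector d = (−12, 3, −4).
AP = (−39, −7, −15), and AP × d = (73, 24, −201).
|AP × d|² = 46306 and |d|² = 169, so the distance is √(46306/169) = √274.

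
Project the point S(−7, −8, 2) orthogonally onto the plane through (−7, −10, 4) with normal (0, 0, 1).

(-7, -8, 4)

n = (0, 0, 1), |n|² = 1, and n·S − 4 = -2.
t = -2/1 = -2, so the foot is S − t·n = (−7, −8, 2) − (-2)·(0, 0, 1) = (−7, −8, 4).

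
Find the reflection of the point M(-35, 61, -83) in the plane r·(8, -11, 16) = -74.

(45, -49, 77)

n = (8, -11, 16), |n|² = 441, n·M − (-74) = -2205, so t = -2205/441 = -5.
Foot F = M − (-5)·n = (5, 6, -3); the reflection is 2F − M = (45, -49, 77).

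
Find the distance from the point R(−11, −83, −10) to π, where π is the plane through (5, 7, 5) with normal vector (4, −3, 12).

2

The plane has equation n·(r − (5, 7, 5)) = 0, i.e. n·r = 59.
n = (4, −3, 12); n·P − 59 = 26; |n| = 13; distance = 26/13 = 2.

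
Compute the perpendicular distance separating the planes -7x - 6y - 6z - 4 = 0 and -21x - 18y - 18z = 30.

Divide the second equation by 3 to match normals: -7x - 6y - 6z = 10.
With common normal n = (-7, -6, -6) (|n| = 11), the distance is |4 − 10|/|n| = 6/11.

6/11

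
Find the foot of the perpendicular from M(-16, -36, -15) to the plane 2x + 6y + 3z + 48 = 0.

(-6, -6, 0)

n = (2, 6, 3), |n|² = 49, and n·M − (-48) = -245.
t = -245/49 = -5, so the foot is M − t·n = (-16, -36, -15) − (-5)·(2, 6, 3) = (-6, -6, 0).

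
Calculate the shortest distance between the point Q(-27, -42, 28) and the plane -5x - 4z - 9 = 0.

14/√41

Normal vector n = (-5, 0, -4), and n·(-27, -42, 28) - 9 = 14.
|n| = √(25 + 0 + 16) = √41, so the distance is |14|/√41 = 14√41/41.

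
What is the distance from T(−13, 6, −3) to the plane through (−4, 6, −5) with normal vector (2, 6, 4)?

5√14/14

The plane has equation n·(r − (−4, 6, −5)) = 0, i.e. n·r = 8.
Then n·(−13, 6, −3) − 8 = −10.
|n| = √(4 + 36 + 16) = 2√14, so the distance is |-10|/(2√14) = 5/√14.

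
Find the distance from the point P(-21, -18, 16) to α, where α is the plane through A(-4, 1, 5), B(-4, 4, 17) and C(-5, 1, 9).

AB = (0, 3, 12) and AC = (-1, 0, 4), so a normal is n = AB × AC = (12, -12, 3).
Then n·(-21, -18, 16) - (-45) = 57.
|n| = √(144 + 144 + 9) = 3√33, so the distance is |57|/(3√33) = 19√33/33.

19√33/33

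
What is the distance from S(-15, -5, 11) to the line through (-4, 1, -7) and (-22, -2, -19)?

A direction vector is d = (-18, -3, -12).
AP = (-11, -6, 18); AP·d = 0, |AP|² = 481, |d|² = 477.
distance² = |AP|² − (AP·d)²/|d|² = 481 − 0/477 = 481, so the distance is √481.

√481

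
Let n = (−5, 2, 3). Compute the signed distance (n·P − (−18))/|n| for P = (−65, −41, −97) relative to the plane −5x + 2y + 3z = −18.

n·P − (-18) = -30.
|n| = √38, so the signed distance is -30/√38.

-30/√38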